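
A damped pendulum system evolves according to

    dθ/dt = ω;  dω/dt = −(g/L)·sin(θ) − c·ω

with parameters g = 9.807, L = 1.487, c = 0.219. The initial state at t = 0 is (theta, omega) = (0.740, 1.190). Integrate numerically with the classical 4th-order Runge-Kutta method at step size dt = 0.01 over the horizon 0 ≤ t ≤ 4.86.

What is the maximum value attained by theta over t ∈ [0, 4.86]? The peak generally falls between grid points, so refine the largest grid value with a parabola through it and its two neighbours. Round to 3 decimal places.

max theta = 0.883

t=0.000: state=(0.740, 1.190)
step 1 (dt=0.01): k1=(1.190, -4.708), k2=(1.166, -4.731), k3=(1.166, -4.731), k4=(1.143, -4.754); state += dt/6·(k1+2k2+2k3+k4)
t=0.010: state=(0.752, 1.143)
t=0.020: state=(0.763, 1.095)
t=0.030: state=(0.774, 1.047)
continuing one RK4 step at a time; state shown every 20 steps (Δt=0.2):
t=0.200: state=(0.879, 0.190)
t=0.400: state=(0.817, -0.800)
t=0.600: state=(0.572, -1.601)
t=0.800: state=(0.202, -2.024)
t=1.000: state=(-0.203, -1.932)
t=1.200: state=(-0.540, -1.371)
t=1.400: state=(-0.733, -0.531)
t=1.600: state=(-0.748, 0.376)
t=1.800: state=(-0.590, 1.172)
t=2.000: state=(-0.298, 1.683)
t=2.200: state=(0.055, 1.766)
t=2.400: state=(0.379, 1.405)
t=2.600: state=(0.596, 0.729)
t=2.800: state=(0.662, -0.076)
t=3.000: state=(0.569, -0.830)
t=3.200: state=(0.344, -1.371)
t=3.400: state=(0.044, -1.563)
t=3.600: state=(-0.254, -1.355)
t=3.800: state=(-0.476, -0.825)
t=4.000: state=(-0.573, -0.130)
t=4.200: state=(-0.529, 0.564)
t=4.400: state=(-0.358, 1.102)
t=4.600: state=(-0.107, 1.356)
t=4.800: state=(0.161, 1.260)
t=4.860: state=(0.233, 1.166)
largest grid value and its neighbours: theta(0.230)=0.88278, theta(0.240)=0.88289, theta(0.250)=0.88249
parabola through these three points peaks at t≈0.237 with theta≈0.88291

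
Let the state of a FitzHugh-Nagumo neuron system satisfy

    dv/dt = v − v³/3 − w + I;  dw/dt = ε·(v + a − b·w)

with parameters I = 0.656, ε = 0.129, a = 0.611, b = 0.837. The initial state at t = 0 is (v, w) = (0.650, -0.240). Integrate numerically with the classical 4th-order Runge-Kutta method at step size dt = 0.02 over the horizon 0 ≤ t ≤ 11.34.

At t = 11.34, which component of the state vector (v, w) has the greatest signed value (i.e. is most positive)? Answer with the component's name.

t=0.000: state=(0.650, -0.240)
step 1 (dt=0.02): k1=(1.454, 0.189), k2=(1.461, 0.190), k3=(1.461, 0.190), k4=(1.467, 0.192); state += dt/6·(k1+2k2+2k3+k4)
t=0.020: state=(0.679, -0.236)
t=0.040: state=(0.709, -0.232)
t=0.060: state=(0.738, -0.228)
continuing one RK4 step at a time; state shown every 25 steps (Δt=0.5):
t=0.500: state=(1.381, -0.125)
t=1.000: state=(1.813, 0.023)
t=1.500: state=(1.919, 0.178)
t=2.000: state=(1.905, 0.328)
t=2.500: state=(1.861, 0.467)
t=3.000: state=(1.810, 0.596)
t=3.500: state=(1.756, 0.715)
t=4.000: state=(1.702, 0.824)
t=4.500: state=(1.647, 0.925)
t=5.000: state=(1.591, 1.016)
t=5.500: state=(1.535, 1.099)
t=6.000: state=(1.478, 1.174)
t=6.500: state=(1.419, 1.242)
t=7.000: state=(1.358, 1.302)
t=7.500: state=(1.295, 1.355)
t=8.000: state=(1.229, 1.402)
t=8.500: state=(1.159, 1.441)
t=9.000: state=(1.083, 1.474)
t=9.500: state=(0.999, 1.501)
t=10.000: state=(0.904, 1.520)
t=10.500: state=(0.790, 1.532)
t=11.000: state=(0.649, 1.535)
t=11.340: state=(0.528, 1.531)
compare at T: v=0.528, w=1.531

largest component: w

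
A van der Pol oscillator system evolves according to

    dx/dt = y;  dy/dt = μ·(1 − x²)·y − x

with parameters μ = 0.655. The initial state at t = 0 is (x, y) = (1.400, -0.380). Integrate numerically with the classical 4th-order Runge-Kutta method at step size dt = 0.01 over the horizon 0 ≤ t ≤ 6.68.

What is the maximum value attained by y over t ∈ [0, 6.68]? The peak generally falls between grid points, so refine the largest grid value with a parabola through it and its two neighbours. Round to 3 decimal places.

max y = 2.314

t=0.000: state=(1.400, -0.380)
step 1 (dt=0.01): k1=(-0.380, -1.161), k2=(-0.386, -1.157), k3=(-0.386, -1.157), k4=(-0.392, -1.153); state += dt/6·(k1+2k2+2k3+k4)
t=0.010: state=(1.396, -0.392)
t=0.020: state=(1.392, -0.403)
t=0.030: state=(1.388, -0.414)
continuing one RK4 step at a time; state shown every 25 steps (Δt=0.25):
t=0.250: state=(1.271, -0.649)
t=0.500: state=(1.077, -0.895)
t=0.750: state=(0.822, -1.149)
t=1.000: state=(0.500, -1.433)
t=1.250: state=(0.103, -1.743)
t=1.500: state=(-0.368, -2.009)
t=1.750: state=(-0.883, -2.051)
t=2.000: state=(-1.358, -1.683)
t=2.250: state=(-1.697, -1.000)
t=2.500: state=(-1.859, -0.322)
t=2.750: state=(-1.874, 0.171)
t=3.000: state=(-1.788, 0.498)
t=3.250: state=(-1.633, 0.731)
t=3.500: state=(-1.425, 0.932)
t=3.750: state=(-1.166, 1.141)
t=4.000: state=(-0.851, 1.389)
t=4.250: state=(-0.467, 1.695)
t=4.500: state=(-0.000, 2.038)
t=4.750: state=(0.545, 2.293)
t=5.000: state=(1.116, 2.191)
t=5.250: state=(1.597, 1.578)
t=5.500: state=(1.887, 0.750)
t=5.750: state=(1.986, 0.084)
t=6.000: state=(1.950, -0.342)
t=6.250: state=(1.828, -0.611)
t=6.500: state=(1.650, -0.810)
t=6.680: state=(1.492, -0.941)
largest grid value and its neighbours: y(4.820)=2.31360, y(4.830)=2.31375, y(4.840)=2.31316
parabola through these three points peaks at t≈4.827 with y≈2.31379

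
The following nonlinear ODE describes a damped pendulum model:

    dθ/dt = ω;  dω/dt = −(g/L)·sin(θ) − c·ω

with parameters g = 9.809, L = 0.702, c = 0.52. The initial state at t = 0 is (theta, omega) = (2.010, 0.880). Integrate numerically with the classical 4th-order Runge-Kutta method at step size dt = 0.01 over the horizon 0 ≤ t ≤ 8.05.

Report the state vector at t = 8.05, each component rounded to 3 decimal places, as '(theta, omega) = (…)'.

t=0.000: state=(2.010, 0.880)
step 1 (dt=0.01): k1=(0.880, -13.104), k2=(0.814, -13.044), k3=(0.815, -13.046), k4=(0.750, -12.988); state += dt/6·(k1+2k2+2k3+k4)
t=0.010: state=(2.018, 0.750)
t=0.020: state=(2.025, 0.620)
t=0.030: state=(2.031, 0.492)
continuing one RK4 step at a time; state shown every 50 steps (Δt=0.5):
t=0.500: state=(0.909, -5.071)
t=1.000: state=(-1.349, -1.838)
t=1.500: state=(-0.606, 4.171)
t=2.000: state=(1.085, 0.939)
t=2.500: state=(0.184, -3.555)
t=3.000: state=(-0.871, 0.277)
t=3.500: state=(0.175, 2.648)
t=4.000: state=(0.597, -1.225)
t=4.500: state=(-0.383, -1.508)
t=5.000: state=(-0.290, 1.624)
t=5.500: state=(0.424, 0.424)
t=6.000: state=(0.024, -1.460)
t=6.500: state=(-0.337, 0.363)
t=7.000: state=(0.145, 0.948)
t=7.500: state=(0.188, -0.745)
t=8.000: state=(-0.205, -0.362)
t=8.050: state=(-0.219, -0.207)

(theta, omega) = (-0.219, -0.207)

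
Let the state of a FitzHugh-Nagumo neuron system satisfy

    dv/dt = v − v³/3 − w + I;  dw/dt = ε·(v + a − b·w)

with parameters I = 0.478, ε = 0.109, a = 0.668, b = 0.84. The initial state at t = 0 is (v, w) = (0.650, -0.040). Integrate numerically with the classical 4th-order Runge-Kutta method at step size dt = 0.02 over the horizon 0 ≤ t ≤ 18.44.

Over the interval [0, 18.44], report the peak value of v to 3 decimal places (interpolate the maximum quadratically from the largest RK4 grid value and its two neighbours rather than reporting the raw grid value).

t=0.000: state=(0.650, -0.040)
step 1 (dt=0.02): k1=(1.076, 0.147), k2=(1.081, 0.148), k3=(1.081, 0.148), k4=(1.086, 0.149); state += dt/6·(k1+2k2+2k3+k4)
t=0.020: state=(0.672, -0.037)
t=0.040: state=(0.693, -0.034)
t=0.060: state=(0.715, -0.031)
continuing one RK4 step at a time; state shown every 50 steps (Δt=1):
t=1.000: state=(1.613, 0.157)
t=2.000: state=(1.785, 0.395)
t=3.000: state=(1.712, 0.612)
t=4.000: state=(1.611, 0.801)
t=5.000: state=(1.502, 0.963)
t=6.000: state=(1.385, 1.099)
t=7.000: state=(1.257, 1.210)
t=8.000: state=(1.108, 1.297)
t=9.000: state=(0.920, 1.359)
t=10.000: state=(0.641, 1.392)
t=11.000: state=(0.104, 1.382)
t=12.000: state=(-1.114, 1.283)
t=13.000: state=(-1.912, 1.070)
t=14.000: state=(-1.917, 0.845)
t=15.000: state=(-1.843, 0.644)
t=16.000: state=(-1.766, 0.470)
t=17.000: state=(-1.689, 0.318)
t=18.000: state=(-1.613, 0.188)
t=18.440: state=(-1.580, 0.137)
largest grid value and its neighbours: v(1.840)=1.78712, v(1.860)=1.78718, v(1.880)=1.78714
parabola through these three points peaks at t≈1.862 with v≈1.78718

max v = 1.787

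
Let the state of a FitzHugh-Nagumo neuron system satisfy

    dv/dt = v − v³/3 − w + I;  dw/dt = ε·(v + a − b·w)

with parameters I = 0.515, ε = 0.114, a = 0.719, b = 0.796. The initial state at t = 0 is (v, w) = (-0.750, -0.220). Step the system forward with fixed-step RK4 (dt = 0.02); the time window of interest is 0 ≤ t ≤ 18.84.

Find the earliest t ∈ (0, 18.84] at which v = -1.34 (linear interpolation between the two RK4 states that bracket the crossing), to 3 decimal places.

t = 14.966

t=0.000: state=(-0.750, -0.220)
step 1 (dt=0.02): k1=(0.126, 0.016), k2=(0.126, 0.017), k3=(0.126, 0.017), k4=(0.126, 0.017); state += dt/6·(k1+2k2+2k3+k4)
t=0.020: state=(-0.747, -0.220)
t=0.040: state=(-0.745, -0.219)
t=0.060: state=(-0.742, -0.219)
continuing one RK4 step at a time; state shown every 50 steps (Δt=1):
t=1.000: state=(-0.599, -0.196)
t=2.000: state=(-0.354, -0.154)
t=3.000: state=(0.147, -0.077)
t=4.000: state=(1.153, 0.076)
t=5.000: state=(1.755, 0.316)
t=6.000: state=(1.750, 0.560)
t=7.000: state=(1.651, 0.775)
t=8.000: state=(1.537, 0.960)
t=9.000: state=(1.414, 1.116)
t=10.000: state=(1.277, 1.244)
t=11.000: state=(1.117, 1.345)
t=12.000: state=(0.911, 1.418)
t=13.000: state=(0.596, 1.456)
t=14.000: state=(-0.044, 1.443)
t=14.960: state=(-1.332, 1.329)
next step: t=14.980: state=(-1.359, 1.325) — v has crossed -1.34
linear interpolation between t=14.960 (-1.33232) and t=14.980 (-1.35922) → t≈14.966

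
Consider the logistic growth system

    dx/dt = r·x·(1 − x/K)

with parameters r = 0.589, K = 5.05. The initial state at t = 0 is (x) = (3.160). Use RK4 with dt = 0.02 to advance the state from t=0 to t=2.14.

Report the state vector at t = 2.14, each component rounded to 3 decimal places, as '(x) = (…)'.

(x) = (4.318)

t=0.000: state=(3.160)
step 1 (dt=0.02): k1=(0.697), k2=(0.696), k3=(0.696), k4=(0.694); state += dt/6·(k1+2k2+2k3+k4)
t=0.020: state=(3.174)
t=0.040: state=(3.188)
t=0.060: state=(3.202)
continuing one RK4 step at a time; state shown every 5 steps (Δt=0.1):
t=0.100: state=(3.229)
t=0.200: state=(3.297)
t=0.300: state=(3.364)
t=0.400: state=(3.429)
t=0.500: state=(3.494)
t=0.600: state=(3.556)
t=0.700: state=(3.617)
t=0.800: state=(3.677)
t=0.900: state=(3.735)
t=1.000: state=(3.792)
t=1.100: state=(3.846)
t=1.200: state=(3.900)
t=1.300: state=(3.951)
t=1.400: state=(4.001)
t=1.500: state=(4.049)
t=1.600: state=(4.095)
t=1.700: state=(4.140)
t=1.800: state=(4.183)
t=1.900: state=(4.225)
t=2.000: state=(4.265)
t=2.100: state=(4.303)
t=2.140: state=(4.318)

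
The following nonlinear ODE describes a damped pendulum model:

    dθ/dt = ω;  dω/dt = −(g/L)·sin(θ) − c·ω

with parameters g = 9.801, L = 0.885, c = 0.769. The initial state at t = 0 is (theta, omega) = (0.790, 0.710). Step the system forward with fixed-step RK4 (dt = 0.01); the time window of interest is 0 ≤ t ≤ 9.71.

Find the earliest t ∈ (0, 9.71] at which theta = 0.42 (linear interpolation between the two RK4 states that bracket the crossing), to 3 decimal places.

t=0.000: state=(0.790, 0.710)
step 1 (dt=0.01): k1=(0.710, -8.413), k2=(0.668, -8.408), k3=(0.668, -8.407), k4=(0.626, -8.400); state += dt/6·(k1+2k2+2k3+k4)
t=0.010: state=(0.797, 0.626)
t=0.020: state=(0.803, 0.542)
t=0.030: state=(0.808, 0.458)
t=0.420: state=(0.434, -2.029)
next step: t=0.430: state=(0.414, -2.059) — theta has crossed 0.42
linear interpolation between t=0.420 (0.43409) and t=0.430 (0.41365) → t≈0.427

t = 0.427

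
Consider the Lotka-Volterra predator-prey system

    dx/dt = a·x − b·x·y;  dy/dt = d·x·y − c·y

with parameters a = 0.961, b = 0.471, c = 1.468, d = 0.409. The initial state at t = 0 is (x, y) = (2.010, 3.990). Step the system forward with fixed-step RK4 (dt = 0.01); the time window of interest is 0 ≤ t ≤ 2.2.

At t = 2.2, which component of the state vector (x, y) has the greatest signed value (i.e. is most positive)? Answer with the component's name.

t=0.000: state=(2.010, 3.990)
step 1 (dt=0.01): k1=(-1.846, -2.577), k2=(-1.825, -2.584), k3=(-1.825, -2.584), k4=(-1.805, -2.590); state += dt/6·(k1+2k2+2k3+k4)
t=0.010: state=(1.992, 3.964)
t=0.020: state=(1.974, 3.938)
t=0.030: state=(1.956, 3.912)
continuing one RK4 step at a time; state shown every 10 steps (Δt=0.1):
t=0.100: state=(1.845, 3.727)
t=0.200: state=(1.715, 3.461)
t=0.300: state=(1.614, 3.199)
t=0.400: state=(1.537, 2.946)
t=0.500: state=(1.482, 2.705)
t=0.600: state=(1.444, 2.480)
t=0.700: state=(1.421, 2.270)
t=0.800: state=(1.412, 2.077)
t=0.900: state=(1.416, 1.900)
t=1.000: state=(1.431, 1.739)
t=1.100: state=(1.456, 1.593)
t=1.200: state=(1.492, 1.461)
t=1.300: state=(1.538, 1.342)
t=1.400: state=(1.593, 1.235)
t=1.500: state=(1.658, 1.140)
t=1.600: state=(1.734, 1.055)
t=1.700: state=(1.820, 0.980)
t=1.800: state=(1.916, 0.913)
t=1.900: state=(2.023, 0.854)
t=2.000: state=(2.142, 0.803)
t=2.100: state=(2.273, 0.759)
t=2.200: state=(2.417, 0.721)
compare at T: x=2.417, y=0.721

largest component: x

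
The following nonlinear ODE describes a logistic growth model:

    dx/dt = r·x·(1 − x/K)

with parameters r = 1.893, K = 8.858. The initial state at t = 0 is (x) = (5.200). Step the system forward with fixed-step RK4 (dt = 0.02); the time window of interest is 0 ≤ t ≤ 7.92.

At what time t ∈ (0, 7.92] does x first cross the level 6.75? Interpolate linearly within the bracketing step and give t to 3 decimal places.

t = 0.429

t=0.000: state=(5.200)
step 1 (dt=0.02): k1=(4.065), k2=(4.051), k3=(4.051), k4=(4.037); state += dt/6·(k1+2k2+2k3+k4)
t=0.020: state=(5.281)
t=0.040: state=(5.361)
t=0.060: state=(5.441)
t=0.420: state=(6.723)
next step: t=0.440: state=(6.783) — x has crossed 6.75
linear interpolation between t=0.420 (6.72257) and t=0.440 (6.78332) → t≈0.429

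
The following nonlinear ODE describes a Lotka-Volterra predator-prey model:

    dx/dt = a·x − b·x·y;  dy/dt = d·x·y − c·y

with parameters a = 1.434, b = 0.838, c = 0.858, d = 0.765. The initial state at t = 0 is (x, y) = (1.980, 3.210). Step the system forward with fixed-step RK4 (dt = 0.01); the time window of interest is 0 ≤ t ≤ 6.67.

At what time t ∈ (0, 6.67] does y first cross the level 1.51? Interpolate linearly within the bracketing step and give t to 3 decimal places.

t=0.000: state=(1.980, 3.210)
step 1 (dt=0.01): k1=(-2.487, 2.108), k2=(-2.489, 2.084), k3=(-2.488, 2.084), k4=(-2.490, 2.060); state += dt/6·(k1+2k2+2k3+k4)
t=0.010: state=(1.955, 3.231)
t=0.020: state=(1.930, 3.251)
t=0.030: state=(1.905, 3.271)
continuing one RK4 step at a time; state shown every 25 steps (Δt=0.25):
t=0.250: state=(1.385, 3.568)
t=0.500: state=(0.932, 3.584)
t=0.750: state=(0.643, 3.354)
t=1.000: state=(0.472, 3.006)
t=1.250: state=(0.374, 2.628)
t=1.500: state=(0.321, 2.265)
t=1.750: state=(0.296, 1.938)
t=2.000: state=(0.291, 1.654)
t=2.140: state=(0.295, 1.514)
next step: t=2.150: state=(0.296, 1.504) — y has crossed 1.51
linear interpolation between t=2.140 (1.51355) and t=2.150 (1.50401) → t≈2.144

t = 2.144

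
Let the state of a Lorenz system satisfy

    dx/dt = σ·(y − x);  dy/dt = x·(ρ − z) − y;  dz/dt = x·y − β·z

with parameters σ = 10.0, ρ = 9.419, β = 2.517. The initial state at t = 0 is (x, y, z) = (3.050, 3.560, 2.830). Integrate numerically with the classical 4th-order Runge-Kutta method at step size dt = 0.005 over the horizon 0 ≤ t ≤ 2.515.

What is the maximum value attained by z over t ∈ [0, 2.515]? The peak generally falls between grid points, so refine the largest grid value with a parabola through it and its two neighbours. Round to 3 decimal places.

t=0.000: state=(3.050, 3.560, 2.830)
step 1 (dt=0.005): k1=(5.100, 16.536, 3.735), k2=(5.386, 16.551, 3.883), k3=(5.379, 16.554, 3.885), k4=(5.659, 16.571, 4.036); state += dt/6·(k1+2k2+2k3+k4)
t=0.005: state=(3.077, 3.643, 2.849)
t=0.010: state=(3.107, 3.726, 2.870)
t=0.015: state=(3.139, 3.809, 2.893)
continuing one RK4 step at a time; state shown every 20 steps (Δt=0.1):
t=0.100: state=(3.999, 5.287, 3.581)
t=0.200: state=(5.466, 7.017, 5.407)
t=0.300: state=(6.830, 7.833, 8.379)
t=0.400: state=(7.162, 6.746, 11.188)
t=0.500: state=(6.105, 4.577, 12.050)
t=0.600: state=(4.505, 2.999, 11.096)
t=0.700: state=(3.283, 2.375, 9.513)
t=0.800: state=(2.673, 2.336, 7.995)
t=0.900: state=(2.551, 2.621, 6.776)
t=1.000: state=(2.778, 3.152, 5.942)
t=1.100: state=(3.285, 3.918, 5.566)
t=1.200: state=(4.028, 4.865, 5.755)
t=1.300: state=(4.909, 5.795, 6.607)
t=1.400: state=(5.693, 6.312, 8.028)
t=1.500: state=(6.031, 6.051, 9.509)
t=1.600: state=(5.730, 5.146, 10.335)
t=1.700: state=(4.993, 4.178, 10.233)
t=1.800: state=(4.230, 3.567, 9.509)
t=1.900: state=(3.718, 3.365, 8.588)
t=2.000: state=(3.522, 3.477, 7.756)
t=2.100: state=(3.609, 3.817, 7.171)
t=2.200: state=(3.916, 4.312, 6.926)
t=2.300: state=(4.371, 4.867, 7.072)
t=2.400: state=(4.864, 5.329, 7.598)
t=2.500: state=(5.246, 5.517, 8.358)
t=2.515: state=(5.283, 5.513, 8.475)
largest grid value and its neighbours: z(0.485)=12.06402, z(0.490)=12.06447, z(0.495)=12.05985
parabola through these three points peaks at t≈0.488 with z≈12.06490

max z = 12.065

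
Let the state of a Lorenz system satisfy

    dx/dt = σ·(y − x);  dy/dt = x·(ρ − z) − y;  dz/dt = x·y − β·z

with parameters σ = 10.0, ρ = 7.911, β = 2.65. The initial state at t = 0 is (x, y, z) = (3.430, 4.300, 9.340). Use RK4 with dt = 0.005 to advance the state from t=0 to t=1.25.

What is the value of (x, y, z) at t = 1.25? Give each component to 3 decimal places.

(x, y, z) = (4.361, 4.053, 7.621)

t=0.000: state=(3.430, 4.300, 9.340)
step 1 (dt=0.005): k1=(8.700, -9.201, -10.002), k2=(8.252, -9.123, -9.922), k3=(8.266, -9.123, -9.926), k4=(7.831, -9.043, -9.851); state += dt/6·(k1+2k2+2k3+k4)
t=0.005: state=(3.471, 4.254, 9.290)
t=0.010: state=(3.508, 4.210, 9.241)
t=0.015: state=(3.542, 4.166, 9.193)
continuing one RK4 step at a time; state shown every 10 steps (Δt=0.05):
t=0.050: state=(3.681, 3.883, 8.866)
t=0.100: state=(3.689, 3.563, 8.408)
t=0.150: state=(3.589, 3.342, 7.952)
t=0.200: state=(3.461, 3.211, 7.505)
t=0.250: state=(3.349, 3.157, 7.079)
t=0.300: state=(3.274, 3.170, 6.690)
t=0.350: state=(3.246, 3.237, 6.348)
t=0.400: state=(3.265, 3.351, 6.061)
t=0.450: state=(3.330, 3.504, 5.838)
t=0.500: state=(3.437, 3.688, 5.683)
t=0.550: state=(3.580, 3.898, 5.601)
t=0.600: state=(3.752, 4.122, 5.594)
t=0.650: state=(3.947, 4.351, 5.665)
t=0.700: state=(4.153, 4.569, 5.809)
t=0.750: state=(4.359, 4.761, 6.019)
t=0.800: state=(4.551, 4.912, 6.284)
t=0.850: state=(4.715, 5.007, 6.582)
t=0.900: state=(4.838, 5.036, 6.891)
t=0.950: state=(4.910, 4.997, 7.183)
t=1.000: state=(4.925, 4.897, 7.433)
t=1.050: state=(4.883, 4.748, 7.619)
t=1.100: state=(4.793, 4.571, 7.730)
t=1.150: state=(4.666, 4.385, 7.762)
t=1.200: state=(4.517, 4.207, 7.722)
t=1.250: state=(4.361, 4.053, 7.621)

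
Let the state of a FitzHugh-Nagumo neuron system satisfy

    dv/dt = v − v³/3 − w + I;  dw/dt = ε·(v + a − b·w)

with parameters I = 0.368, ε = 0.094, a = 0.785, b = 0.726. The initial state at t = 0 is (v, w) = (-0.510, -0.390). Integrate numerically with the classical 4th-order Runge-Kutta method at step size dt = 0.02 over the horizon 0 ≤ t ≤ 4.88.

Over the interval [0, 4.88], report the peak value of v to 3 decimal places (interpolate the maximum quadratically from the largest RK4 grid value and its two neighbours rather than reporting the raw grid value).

max v = 1.824

t=0.000: state=(-0.510, -0.390)
step 1 (dt=0.02): k1=(0.292, 0.052), k2=(0.294, 0.053), k3=(0.294, 0.053), k4=(0.296, 0.053); state += dt/6·(k1+2k2+2k3+k4)
t=0.020: state=(-0.504, -0.389)
t=0.040: state=(-0.498, -0.388)
t=0.060: state=(-0.492, -0.387)
continuing one RK4 step at a time; state shown every 10 steps (Δt=0.2):
t=0.200: state=(-0.448, -0.379)
t=0.400: state=(-0.378, -0.367)
t=0.600: state=(-0.297, -0.354)
t=0.800: state=(-0.204, -0.339)
t=1.000: state=(-0.094, -0.322)
t=1.200: state=(0.037, -0.304)
t=1.400: state=(0.191, -0.283)
t=1.600: state=(0.374, -0.259)
t=1.800: state=(0.584, -0.232)
t=2.000: state=(0.818, -0.201)
t=2.200: state=(1.060, -0.166)
t=2.400: state=(1.289, -0.128)
t=2.600: state=(1.482, -0.085)
t=2.800: state=(1.627, -0.040)
t=3.000: state=(1.724, 0.006)
t=3.200: state=(1.782, 0.054)
t=3.400: state=(1.812, 0.101)
t=3.600: state=(1.823, 0.148)
t=3.800: state=(1.823, 0.195)
t=4.000: state=(1.815, 0.241)
t=4.200: state=(1.803, 0.286)
t=4.400: state=(1.788, 0.330)
t=4.600: state=(1.771, 0.374)
t=4.800: state=(1.753, 0.416)
t=4.880: state=(1.746, 0.433)
largest grid value and its neighbours: v(3.660)=1.82396, v(3.680)=1.82405, v(3.700)=1.82404
parabola through these three points peaks at t≈3.689 with v≈1.82405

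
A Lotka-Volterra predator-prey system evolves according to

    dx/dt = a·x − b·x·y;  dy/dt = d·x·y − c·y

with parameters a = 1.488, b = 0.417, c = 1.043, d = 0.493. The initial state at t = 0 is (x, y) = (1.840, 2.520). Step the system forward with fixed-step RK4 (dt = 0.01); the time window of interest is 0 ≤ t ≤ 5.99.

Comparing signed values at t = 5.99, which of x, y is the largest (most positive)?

t=0.000: state=(1.840, 2.520)
step 1 (dt=0.01): k1=(0.804, -0.342), k2=(0.807, -0.337), k3=(0.807, -0.337), k4=(0.811, -0.332); state += dt/6·(k1+2k2+2k3+k4)
t=0.010: state=(1.848, 2.517)
t=0.020: state=(1.856, 2.513)
t=0.030: state=(1.864, 2.510)
continuing one RK4 step at a time; state shown every 20 steps (Δt=0.2):
t=0.200: state=(2.013, 2.473)
t=0.400: state=(2.206, 2.471)
t=0.600: state=(2.414, 2.519)
t=0.800: state=(2.624, 2.621)
t=1.000: state=(2.822, 2.783)
t=1.200: state=(2.986, 3.009)
t=1.400: state=(3.092, 3.298)
t=1.600: state=(3.119, 3.639)
t=1.800: state=(3.054, 4.008)
t=2.000: state=(2.900, 4.366)
t=2.200: state=(2.678, 4.667)
t=2.400: state=(2.420, 4.872)
t=2.600: state=(2.162, 4.956)
t=2.800: state=(1.927, 4.920)
t=3.000: state=(1.730, 4.781)
t=3.200: state=(1.577, 4.567)
t=3.400: state=(1.467, 4.306)
t=3.600: state=(1.395, 4.023)
t=3.800: state=(1.360, 3.740)
t=4.000: state=(1.356, 3.470)
t=4.200: state=(1.381, 3.222)
t=4.400: state=(1.435, 3.005)
t=4.600: state=(1.516, 2.820)
t=4.800: state=(1.624, 2.672)
t=5.000: state=(1.759, 2.562)
t=5.200: state=(1.919, 2.492)
t=5.400: state=(2.102, 2.466)
t=5.600: state=(2.303, 2.487)
t=5.800: state=(2.514, 2.560)
t=5.990: state=(2.711, 2.682)
compare at T: x=2.711, y=2.682

largest component: x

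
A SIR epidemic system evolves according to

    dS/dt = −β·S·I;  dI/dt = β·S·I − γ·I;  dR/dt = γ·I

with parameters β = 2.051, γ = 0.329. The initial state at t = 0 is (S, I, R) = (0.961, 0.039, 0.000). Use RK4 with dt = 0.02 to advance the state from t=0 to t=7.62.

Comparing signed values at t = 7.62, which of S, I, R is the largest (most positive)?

t=0.000: state=(0.961, 0.039, 0.000)
step 1 (dt=0.02): k1=(-0.077, 0.064, 0.013), k2=(-0.078, 0.065, 0.013), k3=(-0.078, 0.065, 0.013), k4=(-0.079, 0.066, 0.013); state += dt/6·(k1+2k2+2k3+k4)
t=0.020: state=(0.959, 0.040, 0.000)
t=0.040: state=(0.958, 0.042, 0.001)
t=0.060: state=(0.956, 0.043, 0.001)
continuing one RK4 step at a time; state shown every 25 steps (Δt=0.5):
t=0.500: state=(0.904, 0.086, 0.010)
t=1.000: state=(0.793, 0.176, 0.031)
t=1.500: state=(0.620, 0.309, 0.070)
t=2.000: state=(0.420, 0.447, 0.133)
t=2.500: state=(0.252, 0.533, 0.214)
t=3.000: state=(0.144, 0.552, 0.304)
t=3.500: state=(0.083, 0.524, 0.393)
t=4.000: state=(0.050, 0.475, 0.476)
t=4.500: state=(0.031, 0.419, 0.549)
t=5.000: state=(0.021, 0.365, 0.614)
t=5.500: state=(0.015, 0.316, 0.670)
t=6.000: state=(0.011, 0.271, 0.718)
t=6.500: state=(0.008, 0.232, 0.759)
t=7.000: state=(0.007, 0.199, 0.795)
t=7.500: state=(0.006, 0.170, 0.825)
t=7.620: state=(0.005, 0.163, 0.831)
compare at T: S=0.005, I=0.163, R=0.831

largest component: R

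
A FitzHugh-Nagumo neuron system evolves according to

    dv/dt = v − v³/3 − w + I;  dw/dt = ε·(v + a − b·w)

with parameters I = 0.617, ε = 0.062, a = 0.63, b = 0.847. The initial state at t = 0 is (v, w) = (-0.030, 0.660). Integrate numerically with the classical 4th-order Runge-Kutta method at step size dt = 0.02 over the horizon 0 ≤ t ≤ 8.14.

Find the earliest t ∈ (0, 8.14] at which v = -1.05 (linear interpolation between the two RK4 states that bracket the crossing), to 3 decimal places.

t=0.000: state=(-0.030, 0.660)
step 1 (dt=0.02): k1=(-0.073, 0.003), k2=(-0.074, 0.002), k3=(-0.074, 0.002), k4=(-0.075, 0.002); state += dt/6·(k1+2k2+2k3+k4)
t=0.020: state=(-0.031, 0.660)
t=0.040: state=(-0.033, 0.660)
t=0.060: state=(-0.035, 0.660)
continuing one RK4 step at a time; state shown every 25 steps (Δt=0.5):
t=0.500: state=(-0.078, 0.661)
t=1.000: state=(-0.156, 0.659)
t=1.500: state=(-0.281, 0.655)
t=2.000: state=(-0.474, 0.646)
t=2.500: state=(-0.748, 0.630)
t=2.960: state=(-1.048, 0.607)
next step: t=2.980: state=(-1.061, 0.606) — v has crossed -1.05
linear interpolation between t=2.960 (-1.04819) and t=2.980 (-1.06126) → t≈2.963

t = 2.963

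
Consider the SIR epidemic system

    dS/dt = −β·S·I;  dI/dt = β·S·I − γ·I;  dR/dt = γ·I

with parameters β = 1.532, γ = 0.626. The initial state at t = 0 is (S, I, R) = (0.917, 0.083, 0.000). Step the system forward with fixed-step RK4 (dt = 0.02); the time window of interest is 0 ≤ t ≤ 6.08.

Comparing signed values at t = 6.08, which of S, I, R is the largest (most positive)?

largest component: R

t=0.000: state=(0.917, 0.083, 0.000)
step 1 (dt=0.02): k1=(-0.117, 0.065, 0.052), k2=(-0.117, 0.065, 0.052), k3=(-0.117, 0.065, 0.052), k4=(-0.118, 0.065, 0.053); state += dt/6·(k1+2k2+2k3+k4)
t=0.020: state=(0.915, 0.084, 0.001)
t=0.040: state=(0.912, 0.086, 0.002)
t=0.060: state=(0.910, 0.087, 0.003)
continuing one RK4 step at a time; state shown every 10 steps (Δt=0.2):
t=0.200: state=(0.892, 0.097, 0.011)
t=0.400: state=(0.864, 0.112, 0.024)
t=0.600: state=(0.833, 0.128, 0.039)
t=0.800: state=(0.799, 0.145, 0.056)
t=1.000: state=(0.762, 0.162, 0.075)
t=1.200: state=(0.723, 0.180, 0.097)
t=1.400: state=(0.683, 0.197, 0.120)
t=1.600: state=(0.641, 0.213, 0.146)
t=1.800: state=(0.600, 0.227, 0.174)
t=2.000: state=(0.558, 0.239, 0.203)
t=2.200: state=(0.518, 0.249, 0.233)
t=2.400: state=(0.480, 0.256, 0.265)
t=2.600: state=(0.443, 0.260, 0.297)
t=2.800: state=(0.409, 0.261, 0.330)
t=3.000: state=(0.378, 0.260, 0.362)
t=3.200: state=(0.349, 0.256, 0.395)
t=3.400: state=(0.323, 0.251, 0.427)
t=3.600: state=(0.299, 0.243, 0.457)
t=3.800: state=(0.278, 0.234, 0.487)
t=4.000: state=(0.259, 0.225, 0.516)
t=4.200: state=(0.242, 0.214, 0.544)
t=4.400: state=(0.227, 0.203, 0.570)
t=4.600: state=(0.214, 0.192, 0.594)
t=4.800: state=(0.202, 0.180, 0.618)
t=5.000: state=(0.192, 0.169, 0.639)
t=5.200: state=(0.182, 0.158, 0.660)
t=5.400: state=(0.174, 0.147, 0.679)
t=5.600: state=(0.167, 0.137, 0.697)
t=5.800: state=(0.160, 0.127, 0.713)
t=6.000: state=(0.154, 0.117, 0.728)
t=6.080: state=(0.152, 0.114, 0.734)
compare at T: S=0.152, I=0.114, R=0.734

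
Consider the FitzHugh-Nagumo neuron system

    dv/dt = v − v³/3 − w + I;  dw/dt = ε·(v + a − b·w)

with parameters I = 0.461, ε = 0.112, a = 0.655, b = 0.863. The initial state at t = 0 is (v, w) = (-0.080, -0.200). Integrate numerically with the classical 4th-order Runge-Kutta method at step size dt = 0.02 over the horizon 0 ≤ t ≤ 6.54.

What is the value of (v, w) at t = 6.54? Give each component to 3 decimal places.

t=0.000: state=(-0.080, -0.200)
step 1 (dt=0.02): k1=(0.581, 0.084), k2=(0.586, 0.084), k3=(0.586, 0.084), k4=(0.591, 0.085); state += dt/6·(k1+2k2+2k3+k4)
t=0.020: state=(-0.068, -0.198)
t=0.040: state=(-0.056, -0.197)
t=0.060: state=(-0.044, -0.195)
continuing one RK4 step at a time; state shown every 25 steps (Δt=0.5):
t=0.500: state=(0.282, -0.150)
t=1.000: state=(0.805, -0.078)
t=1.500: state=(1.365, 0.022)
t=2.000: state=(1.698, 0.142)
t=2.500: state=(1.796, 0.267)
t=3.000: state=(1.792, 0.389)
t=3.500: state=(1.755, 0.503)
t=4.000: state=(1.707, 0.610)
t=4.500: state=(1.656, 0.709)
t=5.000: state=(1.602, 0.800)
t=5.500: state=(1.548, 0.884)
t=6.000: state=(1.491, 0.961)
t=6.500: state=(1.433, 1.032)
t=6.540: state=(1.428, 1.037)

(v, w) = (1.428, 1.037)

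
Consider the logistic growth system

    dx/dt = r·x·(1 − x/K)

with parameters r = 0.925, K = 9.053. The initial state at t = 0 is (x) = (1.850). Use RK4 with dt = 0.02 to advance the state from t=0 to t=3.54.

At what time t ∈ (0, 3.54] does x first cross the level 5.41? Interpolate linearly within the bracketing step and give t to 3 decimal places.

t = 1.897

t=0.000: state=(1.850)
step 1 (dt=0.02): k1=(1.362), k2=(1.369), k3=(1.369), k4=(1.376); state += dt/6·(k1+2k2+2k3+k4)
t=0.020: state=(1.877)
t=0.040: state=(1.905)
t=0.060: state=(1.933)
continuing one RK4 step at a time; state shown every 10 steps (Δt=0.2):
t=0.200: state=(2.137)
t=0.400: state=(2.454)
t=0.600: state=(2.798)
t=0.800: state=(3.168)
t=1.000: state=(3.559)
t=1.200: state=(3.965)
t=1.400: state=(4.381)
t=1.600: state=(4.799)
t=1.800: state=(5.213)
t=1.880: state=(5.376)
next step: t=1.900: state=(5.416) — x has crossed 5.41
linear interpolation between t=1.880 (5.37565) and t=1.900 (5.41598) → t≈1.897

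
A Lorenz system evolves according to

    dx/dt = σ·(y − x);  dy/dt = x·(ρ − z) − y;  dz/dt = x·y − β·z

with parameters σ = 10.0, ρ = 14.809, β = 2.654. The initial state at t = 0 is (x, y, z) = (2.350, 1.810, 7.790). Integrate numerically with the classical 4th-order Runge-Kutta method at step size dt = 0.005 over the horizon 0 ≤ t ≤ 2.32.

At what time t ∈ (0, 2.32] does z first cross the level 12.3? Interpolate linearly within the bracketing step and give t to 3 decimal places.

t=0.000: state=(2.350, 1.810, 7.790)
step 1 (dt=0.005): k1=(-5.400, 14.685, -16.421), k2=(-4.898, 14.649, -16.251), k3=(-4.911, 14.657, -16.250), k4=(-4.422, 14.628, -16.080); state += dt/6·(k1+2k2+2k3+k4)
t=0.005: state=(2.325, 1.883, 7.709)
t=0.010: state=(2.306, 1.956, 7.629)
t=0.015: state=(2.290, 2.029, 7.551)
continuing one RK4 step at a time; state shown every 20 steps (Δt=0.1):
t=0.100: state=(2.564, 3.369, 6.513)
t=0.200: state=(3.844, 5.600, 6.250)
t=0.300: state=(6.075, 8.729, 7.957)
t=0.390: state=(8.520, 10.996, 12.237)
next step: t=0.395: state=(8.642, 11.045, 12.545) — z has crossed 12.3
linear interpolation between t=0.390 (12.23681) and t=0.395 (12.54528) → t≈0.391

t = 0.391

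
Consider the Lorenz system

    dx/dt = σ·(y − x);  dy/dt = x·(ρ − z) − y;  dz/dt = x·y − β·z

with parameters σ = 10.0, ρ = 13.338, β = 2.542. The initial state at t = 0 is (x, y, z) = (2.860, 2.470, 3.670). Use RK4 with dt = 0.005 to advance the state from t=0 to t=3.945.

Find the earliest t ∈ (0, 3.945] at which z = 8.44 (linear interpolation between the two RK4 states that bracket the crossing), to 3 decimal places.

t = 0.263

t=0.000: state=(2.860, 2.470, 3.670)
step 1 (dt=0.005): k1=(-3.900, 25.180, -2.265), k2=(-3.173, 25.039, -2.095), k3=(-3.195, 25.056, -2.093), k4=(-2.487, 24.931, -1.921); state += dt/6·(k1+2k2+2k3+k4)
t=0.005: state=(2.844, 2.595, 3.660)
t=0.010: state=(2.835, 2.719, 3.651)
t=0.015: state=(2.832, 2.843, 3.644)
continuing one RK4 step at a time; state shown every 40 steps (Δt=0.2):
t=0.200: state=(5.638, 8.266, 5.729)
t=0.260: state=(7.317, 10.186, 8.287)
next step: t=0.265: state=(7.461, 10.316, 8.558) — z has crossed 8.44
linear interpolation between t=0.260 (8.28666) and t=0.265 (8.55838) → t≈0.263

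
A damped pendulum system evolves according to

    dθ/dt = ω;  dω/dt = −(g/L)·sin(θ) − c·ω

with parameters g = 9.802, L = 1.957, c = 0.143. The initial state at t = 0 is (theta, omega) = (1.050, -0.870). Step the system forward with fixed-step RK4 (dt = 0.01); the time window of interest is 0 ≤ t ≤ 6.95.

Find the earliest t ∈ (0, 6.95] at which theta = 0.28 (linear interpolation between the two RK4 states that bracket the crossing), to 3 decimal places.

t = 0.460

t=0.000: state=(1.050, -0.870)
step 1 (dt=0.01): k1=(-0.870, -4.220), k2=(-0.891, -4.206), k3=(-0.891, -4.206), k4=(-0.912, -4.192); state += dt/6·(k1+2k2+2k3+k4)
t=0.010: state=(1.041, -0.912)
t=0.020: state=(1.032, -0.954)
t=0.030: state=(1.022, -0.995)
continuing one RK4 step at a time; state shown every 25 steps (Δt=0.25):
t=0.250: state=(0.710, -1.797)
t=0.450: state=(0.302, -2.227)
next step: t=0.460: state=(0.279, -2.238) — theta has crossed 0.28
linear interpolation between t=0.450 (0.30174) and t=0.460 (0.27941) → t≈0.460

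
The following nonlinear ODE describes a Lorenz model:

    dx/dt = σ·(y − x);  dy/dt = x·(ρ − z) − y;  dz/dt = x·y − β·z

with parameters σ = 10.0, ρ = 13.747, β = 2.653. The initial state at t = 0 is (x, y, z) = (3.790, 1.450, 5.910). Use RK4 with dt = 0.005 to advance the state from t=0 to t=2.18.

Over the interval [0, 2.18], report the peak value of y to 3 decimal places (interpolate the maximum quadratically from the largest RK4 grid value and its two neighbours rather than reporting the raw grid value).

max y = 10.609

t=0.000: state=(3.790, 1.450, 5.910)
step 1 (dt=0.005): k1=(-23.400, 28.252, -10.184), k2=(-22.109, 27.818, -9.937), k3=(-22.152, 27.842, -9.938), k4=(-20.900, 27.428, -9.700); state += dt/6·(k1+2k2+2k3+k4)
t=0.005: state=(3.679, 1.589, 5.860)
t=0.010: state=(3.581, 1.724, 5.813)
t=0.015: state=(3.493, 1.856, 5.768)
continuing one RK4 step at a time; state shown every 20 steps (Δt=0.1):
t=0.100: state=(3.218, 3.856, 5.308)
t=0.200: state=(4.552, 6.479, 5.826)
t=0.300: state=(6.887, 9.470, 8.568)
t=0.400: state=(9.090, 10.459, 13.962)
t=0.500: state=(8.902, 7.128, 18.039)
t=0.600: state=(6.277, 3.349, 17.242)
t=0.700: state=(3.825, 2.011, 14.313)
t=0.800: state=(2.657, 2.062, 11.516)
t=0.900: state=(2.482, 2.670, 9.347)
t=1.000: state=(2.969, 3.746, 7.926)
t=1.100: state=(4.043, 5.419, 7.487)
t=1.200: state=(5.701, 7.593, 8.562)
t=1.300: state=(7.578, 9.226, 11.635)
t=1.400: state=(8.475, 8.405, 15.430)
t=1.500: state=(7.411, 5.566, 16.796)
t=1.600: state=(5.403, 3.513, 15.347)
t=1.700: state=(3.945, 2.964, 13.030)
t=1.800: state=(3.414, 3.293, 10.967)
t=1.900: state=(3.631, 4.160, 9.543)
t=2.000: state=(4.436, 5.500, 9.025)
t=2.100: state=(5.702, 7.116, 9.759)
t=2.180: state=(6.821, 8.119, 11.384)
largest grid value and its neighbours: y(0.370)=10.60160, y(0.375)=10.60905, y(0.380)=10.60433
parabola through these three points peaks at t≈0.376 with y≈10.60912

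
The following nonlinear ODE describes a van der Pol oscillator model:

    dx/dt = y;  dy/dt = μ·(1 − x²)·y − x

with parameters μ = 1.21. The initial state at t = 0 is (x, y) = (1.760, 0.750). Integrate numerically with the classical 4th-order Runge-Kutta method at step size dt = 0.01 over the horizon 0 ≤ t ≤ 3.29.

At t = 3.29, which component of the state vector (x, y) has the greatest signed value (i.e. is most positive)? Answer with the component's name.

t=0.000: state=(1.760, 0.750)
step 1 (dt=0.01): k1=(0.750, -3.664), k2=(0.732, -3.633), k3=(0.732, -3.633), k4=(0.714, -3.601); state += dt/6·(k1+2k2+2k3+k4)
t=0.010: state=(1.767, 0.714)
t=0.020: state=(1.774, 0.678)
t=0.030: state=(1.781, 0.643)
continuing one RK4 step at a time; state shown every 20 steps (Δt=0.2):
t=0.200: state=(1.846, 0.154)
t=0.400: state=(1.838, -0.194)
t=0.600: state=(1.778, -0.391)
t=0.800: state=(1.687, -0.516)
t=1.000: state=(1.573, -0.615)
t=1.200: state=(1.441, -0.713)
t=1.400: state=(1.287, -0.826)
t=1.600: state=(1.108, -0.971)
t=1.800: state=(0.895, -1.170)
t=2.000: state=(0.634, -1.453)
t=2.200: state=(0.306, -1.855)
t=2.400: state=(-0.116, -2.374)
t=2.600: state=(-0.640, -2.829)
t=2.800: state=(-1.210, -2.724)
t=3.000: state=(-1.674, -1.817)
t=3.200: state=(-1.928, -0.763)
t=3.290: state=(-1.980, -0.410)
compare at T: x=-1.980, y=-0.410

largest component: y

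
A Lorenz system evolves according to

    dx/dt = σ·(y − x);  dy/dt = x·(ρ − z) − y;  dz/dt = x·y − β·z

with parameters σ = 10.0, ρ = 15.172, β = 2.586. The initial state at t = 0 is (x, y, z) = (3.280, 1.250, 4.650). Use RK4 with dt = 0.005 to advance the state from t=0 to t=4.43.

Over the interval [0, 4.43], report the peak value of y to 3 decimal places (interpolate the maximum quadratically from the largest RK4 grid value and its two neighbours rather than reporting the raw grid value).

t=0.000: state=(3.280, 1.250, 4.650)
step 1 (dt=0.005): k1=(-20.300, 33.262, -7.925), k2=(-18.961, 32.709, -7.669), k3=(-19.008, 32.744, -7.670), k4=(-17.712, 32.221, -7.423); state += dt/6·(k1+2k2+2k3+k4)
t=0.005: state=(3.185, 1.414, 4.612)
t=0.010: state=(3.103, 1.572, 4.576)
t=0.015: state=(3.032, 1.727, 4.542)
continuing one RK4 step at a time; state shown every 40 steps (Δt=0.2):
t=0.200: state=(4.960, 7.616, 5.394)
t=0.400: state=(10.696, 11.442, 18.095)
t=0.600: state=(4.886, 1.295, 18.374)
t=0.800: state=(1.401, 1.025, 11.286)
t=1.000: state=(1.810, 2.504, 7.125)
t=1.200: state=(4.566, 6.815, 6.541)
t=1.400: state=(9.746, 11.186, 15.949)
t=1.600: state=(6.045, 2.703, 18.783)
t=1.800: state=(2.287, 1.783, 12.195)
t=2.000: state=(2.806, 3.720, 8.260)
t=2.200: state=(6.088, 8.427, 9.231)
t=2.400: state=(9.230, 8.656, 18.150)
t=2.600: state=(4.859, 2.705, 16.556)
t=2.800: state=(2.965, 3.031, 11.271)
t=3.000: state=(4.502, 5.940, 9.238)
t=3.200: state=(8.012, 9.442, 13.816)
t=3.400: state=(7.174, 5.176, 18.018)
t=3.600: state=(3.955, 3.217, 13.765)
t=3.800: state=(4.135, 4.931, 10.562)
t=4.000: state=(6.689, 8.183, 12.064)
t=4.200: state=(7.837, 7.033, 17.056)
t=4.400: state=(5.101, 3.927, 15.293)
t=4.430: state=(4.782, 3.836, 14.703)
largest grid value and its neighbours: y(0.345)=12.50551, y(0.350)=12.51515, y(0.355)=12.50455
parabola through these three points peaks at t≈0.350 with y≈12.51515

max y = 12.515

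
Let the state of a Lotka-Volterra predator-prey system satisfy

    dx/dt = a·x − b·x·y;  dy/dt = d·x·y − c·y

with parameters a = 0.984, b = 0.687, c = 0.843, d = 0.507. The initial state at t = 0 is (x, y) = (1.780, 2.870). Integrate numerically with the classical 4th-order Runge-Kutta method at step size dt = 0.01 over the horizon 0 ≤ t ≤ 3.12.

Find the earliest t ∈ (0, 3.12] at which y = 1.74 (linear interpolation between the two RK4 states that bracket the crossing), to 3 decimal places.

t=0.000: state=(1.780, 2.870)
step 1 (dt=0.01): k1=(-1.758, 0.171), k2=(-1.750, 0.158), k3=(-1.750, 0.158), k4=(-1.743, 0.145); state += dt/6·(k1+2k2+2k3+k4)
t=0.010: state=(1.762, 2.872)
t=0.020: state=(1.745, 2.873)
t=0.030: state=(1.728, 2.874)
continuing one RK4 step at a time; state shown every 20 steps (Δt=0.2):
t=0.200: state=(1.461, 2.856)
t=0.400: state=(1.208, 2.761)
t=0.600: state=(1.017, 2.610)
t=0.800: state=(0.875, 2.426)
t=1.000: state=(0.774, 2.228)
t=1.200: state=(0.704, 2.028)
t=1.400: state=(0.657, 1.835)
t=1.500: state=(0.641, 1.743)
next step: t=1.510: state=(0.640, 1.734) — y has crossed 1.74
linear interpolation between t=1.500 (1.74350) and t=1.510 (1.73448) → t≈1.504

t = 1.504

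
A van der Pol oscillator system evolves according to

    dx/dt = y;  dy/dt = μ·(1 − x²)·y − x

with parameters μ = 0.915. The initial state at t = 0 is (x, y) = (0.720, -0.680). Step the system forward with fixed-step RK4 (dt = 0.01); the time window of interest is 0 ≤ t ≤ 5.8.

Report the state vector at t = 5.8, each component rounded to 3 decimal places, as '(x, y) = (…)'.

t=0.000: state=(0.720, -0.680)
step 1 (dt=0.01): k1=(-0.680, -1.020), k2=(-0.685, -1.022), k3=(-0.685, -1.022), k4=(-0.690, -1.024); state += dt/6·(k1+2k2+2k3+k4)
t=0.010: state=(0.713, -0.690)
t=0.020: state=(0.706, -0.700)
t=0.030: state=(0.699, -0.711)
continuing one RK4 step at a time; state shown every 20 steps (Δt=0.2):
t=0.200: state=(0.563, -0.893)
t=0.400: state=(0.361, -1.131)
t=0.600: state=(0.109, -1.396)
t=0.800: state=(-0.198, -1.666)
t=1.000: state=(-0.553, -1.867)
t=1.200: state=(-0.931, -1.870)
t=1.400: state=(-1.281, -1.573)
t=1.600: state=(-1.545, -1.047)
t=1.800: state=(-1.698, -0.493)
t=2.000: state=(-1.750, -0.052)
t=2.200: state=(-1.728, 0.255)
t=2.400: state=(-1.654, 0.469)
t=2.600: state=(-1.543, 0.632)
t=2.800: state=(-1.403, 0.776)
t=3.000: state=(-1.233, 0.925)
t=3.200: state=(-1.031, 1.099)
t=3.400: state=(-0.790, 1.319)
t=3.600: state=(-0.499, 1.603)
t=3.800: state=(-0.144, 1.956)
t=4.000: state=(0.285, 2.328)
t=4.200: state=(0.776, 2.536)
t=4.400: state=(1.269, 2.301)
t=4.600: state=(1.664, 1.586)
t=4.800: state=(1.897, 0.763)
t=5.000: state=(1.984, 0.153)
t=5.200: state=(1.974, -0.218)
t=5.400: state=(1.907, -0.437)
t=5.600: state=(1.804, -0.579)
t=5.800: state=(1.677, -0.691)

(x, y) = (1.677, -0.691)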